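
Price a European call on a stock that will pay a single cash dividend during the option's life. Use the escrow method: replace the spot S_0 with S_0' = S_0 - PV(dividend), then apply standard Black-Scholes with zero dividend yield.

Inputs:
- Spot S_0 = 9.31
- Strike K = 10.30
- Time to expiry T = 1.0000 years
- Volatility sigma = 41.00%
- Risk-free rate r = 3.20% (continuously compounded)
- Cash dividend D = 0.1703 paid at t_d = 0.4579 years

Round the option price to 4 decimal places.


PV(D) = D * exp(-r * t_d) = 0.1703 * 0.98545403 = 0.16782282
S_0' = S_0 - PV(D) = 9.3100 - 0.16782282 = 9.14217718
d1 = (ln(S_0'/K) + (r + sigma^2/2)*T) / (sigma*sqrt(T)) = -0.00779350
d2 = d1 - sigma*sqrt(T) = -0.41779350
exp(-rT) = 0.96850658
N(d1) = 0.49689088; N(d2) = 0.33804905
C = S_0' * N(d1) - K * exp(-rT) * N(d2) = 9.14217718 * 0.49689088 - 10.3000 * 0.96850658 * 0.33804905 = 1.1704

Answer: Price = 1.1704


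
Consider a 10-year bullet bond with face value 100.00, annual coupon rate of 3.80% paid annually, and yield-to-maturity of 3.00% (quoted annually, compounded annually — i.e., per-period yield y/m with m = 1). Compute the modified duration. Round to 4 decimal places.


Answer: Modified duration = 8.3113

Derivation:
Coupon per period c = face * coupon_rate / m = 3.800000
Periods per year m = 1; per-period yield y/m = 0.030000
Number of cashflows N = 10
Cashflows (t years, CF_t, discount factor 1/(1+y/m)^(m*t), PV):
  t = 1.0000: CF_t = 3.800000, DF = 0.970874, PV = 3.689320
  t = 2.0000: CF_t = 3.800000, DF = 0.942596, PV = 3.581864
  t = 3.0000: CF_t = 3.800000, DF = 0.915142, PV = 3.477538
  t = 4.0000: CF_t = 3.800000, DF = 0.888487, PV = 3.376251
  t = 5.0000: CF_t = 3.800000, DF = 0.862609, PV = 3.277913
  t = 6.0000: CF_t = 3.800000, DF = 0.837484, PV = 3.182440
  t = 7.0000: CF_t = 3.800000, DF = 0.813092, PV = 3.089748
  t = 8.0000: CF_t = 3.800000, DF = 0.789409, PV = 2.999755
  t = 9.0000: CF_t = 3.800000, DF = 0.766417, PV = 2.912384
  t = 10.0000: CF_t = 103.800000, DF = 0.744094, PV = 77.236948
Price P = sum_t PV_t = 106.824162
First compute Macaulay numerator sum_t t * PV_t:
  t * PV_t at t = 1.0000: 3.689320
  t * PV_t at t = 2.0000: 7.163729
  t * PV_t at t = 3.0000: 10.432615
  t * PV_t at t = 4.0000: 13.505003
  t * PV_t at t = 5.0000: 16.389567
  t * PV_t at t = 6.0000: 19.094641
  t * PV_t at t = 7.0000: 21.628234
  t * PV_t at t = 8.0000: 23.998041
  t * PV_t at t = 9.0000: 26.211452
  t * PV_t at t = 10.0000: 772.369484
Macaulay duration D = 914.482086 / 106.824162 = 8.560630
Modified duration = D / (1 + y/m) = 8.560630 / (1 + 0.030000) = 8.311291


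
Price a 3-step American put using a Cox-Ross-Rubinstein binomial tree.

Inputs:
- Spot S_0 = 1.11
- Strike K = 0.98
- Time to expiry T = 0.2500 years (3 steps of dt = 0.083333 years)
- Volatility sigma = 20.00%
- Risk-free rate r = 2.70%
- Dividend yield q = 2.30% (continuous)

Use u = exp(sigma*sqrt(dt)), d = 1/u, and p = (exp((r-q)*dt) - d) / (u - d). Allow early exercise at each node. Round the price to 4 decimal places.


Answer: Price = V(0,0) = 0.0062

Derivation:
dt = T/N = 0.083333
u = exp(sigma*sqrt(dt)) = 1.059434; d = 1/u = 0.943900
p = (exp((r-q)*dt) - d) / (u - d) = 0.488456
Discount per step: exp(-r*dt) = 0.997753
Stock lattice S(k, i) with i counting down-moves:
  k=0: S(0,0) = 1.1100
  k=1: S(1,0) = 1.1760; S(1,1) = 1.0477
  k=2: S(2,0) = 1.2459; S(2,1) = 1.1100; S(2,2) = 0.9890
  k=3: S(3,0) = 1.3199; S(3,1) = 1.1760; S(3,2) = 1.0477; S(3,3) = 0.9335
Terminal payoffs V(N, i) = max(K - S_T, 0):
  V(3,0) = 0.000000; V(3,1) = 0.000000; V(3,2) = 0.000000; V(3,3) = 0.046529
Backward induction: V(k, i) = exp(-r*dt) * [p * V(k+1, i) + (1-p) * V(k+1, i+1)]; then take max(V_cont, immediate exercise) for American.
  V(2,0) = exp(-r*dt) * [p*0.000000 + (1-p)*0.000000] = 0.000000; exercise = 0.000000; V(2,0) = max -> 0.000000
  V(2,1) = exp(-r*dt) * [p*0.000000 + (1-p)*0.000000] = 0.000000; exercise = 0.000000; V(2,1) = max -> 0.000000
  V(2,2) = exp(-r*dt) * [p*0.000000 + (1-p)*0.046529] = 0.023748; exercise = 0.000000; V(2,2) = max -> 0.023748
  V(1,0) = exp(-r*dt) * [p*0.000000 + (1-p)*0.000000] = 0.000000; exercise = 0.000000; V(1,0) = max -> 0.000000
  V(1,1) = exp(-r*dt) * [p*0.000000 + (1-p)*0.023748] = 0.012121; exercise = 0.000000; V(1,1) = max -> 0.012121
  V(0,0) = exp(-r*dt) * [p*0.000000 + (1-p)*0.012121] = 0.006186; exercise = 0.000000; V(0,0) = max -> 0.006186


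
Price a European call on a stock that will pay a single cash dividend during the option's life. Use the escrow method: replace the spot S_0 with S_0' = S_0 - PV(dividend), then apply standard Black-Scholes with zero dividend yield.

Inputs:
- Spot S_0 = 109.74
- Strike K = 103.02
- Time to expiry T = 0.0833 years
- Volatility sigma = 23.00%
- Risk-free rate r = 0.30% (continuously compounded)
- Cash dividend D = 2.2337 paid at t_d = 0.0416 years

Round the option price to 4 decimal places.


Answer: Price = 5.6046

Derivation:
PV(D) = D * exp(-r * t_d) = 2.2337 * 0.99987521 = 2.23342125
S_0' = S_0 - PV(D) = 109.7400 - 2.23342125 = 107.50657875
d1 = (ln(S_0'/K) + (r + sigma^2/2)*T) / (sigma*sqrt(T)) = 0.67913115
d2 = d1 - sigma*sqrt(T) = 0.61274915
exp(-rT) = 0.99975013
N(d1) = 0.75147262; N(d2) = 0.72997889
C = S_0' * N(d1) - K * exp(-rT) * N(d2) = 107.50657875 * 0.75147262 - 103.0200 * 0.99975013 * 0.72997889 = 5.6046


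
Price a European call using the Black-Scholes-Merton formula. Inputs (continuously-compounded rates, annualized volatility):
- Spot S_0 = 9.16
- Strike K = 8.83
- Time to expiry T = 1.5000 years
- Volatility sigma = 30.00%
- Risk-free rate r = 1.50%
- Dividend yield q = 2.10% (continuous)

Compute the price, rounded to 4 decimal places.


d1 = (ln(S/K) + (r - q + 0.5*sigma^2) * T) / (sigma * sqrt(T)) = 0.25907753
d2 = d1 - sigma * sqrt(T) = -0.10834593
exp(-rT) = 0.97775124; exp(-qT) = 0.96899096
C = S_0 * exp(-qT) * N(d1) - K * exp(-rT) * N(d2)
N(d1) = 0.60221229; N(d2) = 0.45686065
C = 9.1600 * 0.96899096 * 0.60221229 - 8.8300 * 0.97775124 * 0.45686065 = 1.4009

Answer: Price = 1.4009


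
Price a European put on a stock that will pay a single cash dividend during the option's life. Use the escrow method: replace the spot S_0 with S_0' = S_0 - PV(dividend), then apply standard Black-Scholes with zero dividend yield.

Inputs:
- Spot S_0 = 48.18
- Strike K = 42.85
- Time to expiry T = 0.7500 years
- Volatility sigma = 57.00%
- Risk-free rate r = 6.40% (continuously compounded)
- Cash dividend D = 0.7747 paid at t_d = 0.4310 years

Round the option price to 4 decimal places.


Answer: Price = 5.6943

Derivation:
PV(D) = D * exp(-r * t_d) = 0.7747 * 0.97279296 = 0.75362271
S_0' = S_0 - PV(D) = 48.1800 - 0.75362271 = 47.42637729
d1 = (ln(S_0'/K) + (r + sigma^2/2)*T) / (sigma*sqrt(T)) = 0.54961803
d2 = d1 - sigma*sqrt(T) = 0.05598355
exp(-rT) = 0.95313379
N(-d1) = 0.29129069; N(-d2) = 0.47767745
P = K * exp(-rT) * N(-d2) - S_0' * N(-d1) = 42.8500 * 0.95313379 * 0.47767745 - 47.42637729 * 0.29129069 = 5.6943


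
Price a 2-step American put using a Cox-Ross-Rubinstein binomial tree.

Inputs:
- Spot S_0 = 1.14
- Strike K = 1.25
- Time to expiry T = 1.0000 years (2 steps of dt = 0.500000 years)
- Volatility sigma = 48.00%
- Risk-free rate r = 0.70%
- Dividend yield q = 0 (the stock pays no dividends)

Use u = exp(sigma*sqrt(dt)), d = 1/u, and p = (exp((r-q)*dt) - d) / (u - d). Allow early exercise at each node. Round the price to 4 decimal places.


Answer: Price = V(0,0) = 0.2794

Derivation:
dt = T/N = 0.500000
u = exp(sigma*sqrt(dt)) = 1.404121; d = 1/u = 0.712189
p = (exp((r-q)*dt) - d) / (u - d) = 0.421020
Discount per step: exp(-r*dt) = 0.996506
Stock lattice S(k, i) with i counting down-moves:
  k=0: S(0,0) = 1.1400
  k=1: S(1,0) = 1.6007; S(1,1) = 0.8119
  k=2: S(2,0) = 2.2476; S(2,1) = 1.1400; S(2,2) = 0.5782
Terminal payoffs V(N, i) = max(K - S_T, 0):
  V(2,0) = 0.000000; V(2,1) = 0.110000; V(2,2) = 0.671776
Backward induction: V(k, i) = exp(-r*dt) * [p * V(k+1, i) + (1-p) * V(k+1, i+1)]; then take max(V_cont, immediate exercise) for American.
  V(1,0) = exp(-r*dt) * [p*0.000000 + (1-p)*0.110000] = 0.063465; exercise = 0.000000; V(1,0) = max -> 0.063465
  V(1,1) = exp(-r*dt) * [p*0.110000 + (1-p)*0.671776] = 0.433737; exercise = 0.438104; V(1,1) = max -> 0.438104
  V(0,0) = exp(-r*dt) * [p*0.063465 + (1-p)*0.438104] = 0.279394; exercise = 0.110000; V(0,0) = max -> 0.279394


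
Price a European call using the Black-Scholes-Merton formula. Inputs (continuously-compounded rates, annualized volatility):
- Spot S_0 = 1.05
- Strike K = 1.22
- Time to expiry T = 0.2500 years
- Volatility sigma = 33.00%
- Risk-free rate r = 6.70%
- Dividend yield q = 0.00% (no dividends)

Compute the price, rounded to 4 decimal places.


d1 = (ln(S/K) + (r - q + 0.5*sigma^2) * T) / (sigma * sqrt(T)) = -0.72544360
d2 = d1 - sigma * sqrt(T) = -0.89044360
exp(-rT) = 0.98338950; exp(-qT) = 1.00000000
C = S_0 * exp(-qT) * N(d1) - K * exp(-rT) * N(d2)
N(d1) = 0.23408997; N(d2) = 0.18661387
C = 1.0500 * 1.00000000 * 0.23408997 - 1.2200 * 0.98338950 * 0.18661387 = 0.0219

Answer: Price = 0.0219


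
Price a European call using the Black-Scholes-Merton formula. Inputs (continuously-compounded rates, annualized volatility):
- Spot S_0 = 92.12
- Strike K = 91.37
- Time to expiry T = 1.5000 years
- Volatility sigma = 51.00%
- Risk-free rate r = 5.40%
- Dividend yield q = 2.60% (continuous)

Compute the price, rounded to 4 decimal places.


d1 = (ln(S/K) + (r - q + 0.5*sigma^2) * T) / (sigma * sqrt(T)) = 0.39263860
d2 = d1 - sigma * sqrt(T) = -0.23198128
exp(-rT) = 0.92219369; exp(-qT) = 0.96175071
C = S_0 * exp(-qT) * N(d1) - K * exp(-rT) * N(d2)
N(d1) = 0.65270679; N(d2) = 0.40827628
C = 92.1200 * 0.96175071 * 0.65270679 - 91.3700 * 0.92219369 * 0.40827628 = 23.4258

Answer: Price = 23.4258


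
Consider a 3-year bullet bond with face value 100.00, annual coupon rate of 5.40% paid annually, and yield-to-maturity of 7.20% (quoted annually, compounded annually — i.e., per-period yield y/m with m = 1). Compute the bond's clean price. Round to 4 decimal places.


Coupon per period c = face * coupon_rate / m = 5.400000
Periods per year m = 1; per-period yield y/m = 0.072000
Number of cashflows N = 3
Cashflows (t years, CF_t, discount factor 1/(1+y/m)^(m*t), PV):
  t = 1.0000: CF_t = 5.400000, DF = 0.932836, PV = 5.037313
  t = 2.0000: CF_t = 5.400000, DF = 0.870183, PV = 4.698986
  t = 3.0000: CF_t = 105.400000, DF = 0.811738, PV = 85.557139
Price P = sum_t PV_t = 95.293439

Answer: Price = 95.2934


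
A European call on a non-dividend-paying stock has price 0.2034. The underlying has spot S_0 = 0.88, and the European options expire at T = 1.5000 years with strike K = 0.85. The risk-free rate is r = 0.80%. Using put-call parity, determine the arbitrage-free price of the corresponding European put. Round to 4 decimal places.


Answer: Put price = 0.1633

Derivation:
Put-call parity: C - P = S_0 * exp(-qT) - K * exp(-rT).
S_0 * exp(-qT) = 0.8800 * 1.00000000 = 0.88000000
K * exp(-rT) = 0.8500 * 0.98807171 = 0.83986096
P = C - S*exp(-qT) + K*exp(-rT)
P = 0.2034 - 0.88000000 + 0.83986096 = 0.1633


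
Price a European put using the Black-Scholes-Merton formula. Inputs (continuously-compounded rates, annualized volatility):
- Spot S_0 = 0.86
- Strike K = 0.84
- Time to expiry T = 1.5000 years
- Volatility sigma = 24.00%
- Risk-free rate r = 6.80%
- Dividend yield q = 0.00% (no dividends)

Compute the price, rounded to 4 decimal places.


d1 = (ln(S/K) + (r - q + 0.5*sigma^2) * T) / (sigma * sqrt(T)) = 0.57403281
d2 = d1 - sigma * sqrt(T) = 0.28009404
exp(-rT) = 0.90302955; exp(-qT) = 1.00000000
P = K * exp(-rT) * N(-d2) - S_0 * exp(-qT) * N(-d1)
N(-d1) = 0.28297280; N(-d2) = 0.38970268
P = 0.8400 * 0.90302955 * 0.38970268 - 0.8600 * 1.00000000 * 0.28297280 = 0.0523

Answer: Price = 0.0523


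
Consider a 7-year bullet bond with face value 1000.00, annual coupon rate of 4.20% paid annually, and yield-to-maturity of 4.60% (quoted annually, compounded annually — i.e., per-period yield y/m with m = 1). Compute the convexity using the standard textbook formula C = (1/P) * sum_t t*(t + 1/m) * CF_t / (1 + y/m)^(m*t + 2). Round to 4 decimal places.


Answer: Convexity = 43.4271

Derivation:
Coupon per period c = face * coupon_rate / m = 42.000000
Periods per year m = 1; per-period yield y/m = 0.046000
Number of cashflows N = 7
Cashflows (t years, CF_t, discount factor 1/(1+y/m)^(m*t), PV):
  t = 1.0000: CF_t = 42.000000, DF = 0.956023, PV = 40.152964
  t = 2.0000: CF_t = 42.000000, DF = 0.913980, PV = 38.387155
  t = 3.0000: CF_t = 42.000000, DF = 0.873786, PV = 36.699001
  t = 4.0000: CF_t = 42.000000, DF = 0.835359, PV = 35.085087
  t = 5.0000: CF_t = 42.000000, DF = 0.798623, PV = 33.542148
  t = 6.0000: CF_t = 42.000000, DF = 0.763501, PV = 32.067063
  t = 7.0000: CF_t = 1042.000000, DF = 0.729925, PV = 760.581797
Price P = sum_t PV_t = 976.515213
Convexity numerator sum_t t*(t + 1/m) * CF_t / (1+y/m)^(m*t + 2):
  t = 1.0000: term = 73.398001
  t = 2.0000: term = 210.510519
  t = 3.0000: term = 402.505773
  t = 4.0000: term = 641.341257
  t = 5.0000: term = 919.705436
  t = 6.0000: term = 1230.963299
  t = 7.0000: term = 38928.761332
Convexity = (1/P) * sum = 42407.185617 / 976.515213 = 43.427061


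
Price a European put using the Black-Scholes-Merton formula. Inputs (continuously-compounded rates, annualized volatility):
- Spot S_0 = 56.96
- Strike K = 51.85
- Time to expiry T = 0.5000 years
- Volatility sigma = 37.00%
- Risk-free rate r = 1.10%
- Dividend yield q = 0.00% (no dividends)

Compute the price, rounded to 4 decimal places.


Answer: Price = 3.3512

Derivation:
d1 = (ln(S/K) + (r - q + 0.5*sigma^2) * T) / (sigma * sqrt(T)) = 0.51110187
d2 = d1 - sigma * sqrt(T) = 0.24947237
exp(-rT) = 0.99451510; exp(-qT) = 1.00000000
P = K * exp(-rT) * N(-d2) - S_0 * exp(-qT) * N(-d1)
N(-d1) = 0.30463986; N(-d2) = 0.40149771
P = 51.8500 * 0.99451510 * 0.40149771 - 56.9600 * 1.00000000 * 0.30463986 = 3.3512


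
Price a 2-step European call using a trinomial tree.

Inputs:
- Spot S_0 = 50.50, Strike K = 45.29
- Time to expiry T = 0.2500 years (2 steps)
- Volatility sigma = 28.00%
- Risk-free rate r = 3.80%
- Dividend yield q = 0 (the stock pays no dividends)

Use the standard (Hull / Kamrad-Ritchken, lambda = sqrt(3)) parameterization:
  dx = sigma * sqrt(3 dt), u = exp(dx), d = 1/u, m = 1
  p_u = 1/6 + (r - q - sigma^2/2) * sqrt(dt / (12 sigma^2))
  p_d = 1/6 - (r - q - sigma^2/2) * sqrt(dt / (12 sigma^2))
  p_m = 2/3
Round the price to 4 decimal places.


dt = T/N = 0.125000; dx = sigma*sqrt(3*dt) = 0.171464
u = exp(dx) = 1.187042; d = 1/u = 0.842430
p_u = 0.166229, p_m = 0.666667, p_d = 0.167104
Discount per step: exp(-r*dt) = 0.995261
Stock lattice S(k, j) with j the centered position index:
  k=0: S(0,+0) = 50.5000
  k=1: S(1,-1) = 42.5427; S(1,+0) = 50.5000; S(1,+1) = 59.9456
  k=2: S(2,-2) = 35.8393; S(2,-1) = 42.5427; S(2,+0) = 50.5000; S(2,+1) = 59.9456; S(2,+2) = 71.1579
Terminal payoffs V(N, j) = max(S_T - K, 0):
  V(2,-2) = 0.000000; V(2,-1) = 0.000000; V(2,+0) = 5.210000; V(2,+1) = 14.655608; V(2,+2) = 25.867939
Backward induction: V(k, j) = exp(-r*dt) * [p_u * V(k+1, j+1) + p_m * V(k+1, j) + p_d * V(k+1, j-1)]
  V(1,-1) = exp(-r*dt) * [p_u*5.210000 + p_m*0.000000 + p_d*0.000000] = 0.861950
  V(1,+0) = exp(-r*dt) * [p_u*14.655608 + p_m*5.210000 + p_d*0.000000] = 5.881521
  V(1,+1) = exp(-r*dt) * [p_u*25.867939 + p_m*14.655608 + p_d*5.210000] = 14.870224
  V(0,+0) = exp(-r*dt) * [p_u*14.870224 + p_m*5.881521 + p_d*0.861950] = 6.505939

Answer: Price = V(0,0) = 6.5059


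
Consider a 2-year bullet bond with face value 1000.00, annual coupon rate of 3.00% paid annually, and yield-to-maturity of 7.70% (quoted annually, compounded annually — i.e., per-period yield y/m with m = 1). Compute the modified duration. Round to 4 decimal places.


Answer: Modified duration = 1.8288

Derivation:
Coupon per period c = face * coupon_rate / m = 30.000000
Periods per year m = 1; per-period yield y/m = 0.077000
Number of cashflows N = 2
Cashflows (t years, CF_t, discount factor 1/(1+y/m)^(m*t), PV):
  t = 1.0000: CF_t = 30.000000, DF = 0.928505, PV = 27.855153
  t = 2.0000: CF_t = 1030.000000, DF = 0.862122, PV = 887.985385
Price P = sum_t PV_t = 915.840539
First compute Macaulay numerator sum_t t * PV_t:
  t * PV_t at t = 1.0000: 27.855153
  t * PV_t at t = 2.0000: 1775.970771
Macaulay duration D = 1803.825924 / 915.840539 = 1.969585
Modified duration = D / (1 + y/m) = 1.969585 / (1 + 0.077000) = 1.828770


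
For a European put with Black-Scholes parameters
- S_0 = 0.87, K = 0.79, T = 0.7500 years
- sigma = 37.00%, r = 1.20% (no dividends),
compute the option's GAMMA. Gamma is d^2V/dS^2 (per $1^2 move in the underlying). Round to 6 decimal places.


Answer: Gamma = 1.269587

Derivation:
d1 = 0.4893363920; d2 = 0.1689069926
phi(d1) = 0.3539273597; exp(-qT) = 1.0000000000; exp(-rT) = 0.9910403788
Gamma = exp(-qT) * phi(d1) / (S * sigma * sqrt(T)) = 1.0000000000 * 0.3539273597 / (0.8700 * 0.3700 * 0.8660254038) = 1.269587


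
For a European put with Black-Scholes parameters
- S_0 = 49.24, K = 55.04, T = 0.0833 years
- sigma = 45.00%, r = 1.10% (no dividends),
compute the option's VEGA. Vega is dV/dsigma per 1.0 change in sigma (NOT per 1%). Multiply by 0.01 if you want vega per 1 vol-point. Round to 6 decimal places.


d1 = -0.7853801492; d2 = -0.9152579764
phi(d1) = 0.2930683201; exp(-qT) = 1.0000000000; exp(-rT) = 0.9990841197
Vega = S * exp(-qT) * phi(d1) * sqrt(T) = 49.2400 * 1.0000000000 * 0.2930683201 * 0.2886173938 = 4.164946

Answer: Vega = 4.164946


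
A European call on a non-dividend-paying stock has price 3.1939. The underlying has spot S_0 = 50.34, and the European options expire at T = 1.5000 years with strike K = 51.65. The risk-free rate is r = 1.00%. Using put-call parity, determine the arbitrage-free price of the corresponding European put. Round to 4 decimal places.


Answer: Put price = 3.7349

Derivation:
Put-call parity: C - P = S_0 * exp(-qT) - K * exp(-rT).
S_0 * exp(-qT) = 50.3400 * 1.00000000 = 50.34000000
K * exp(-rT) = 51.6500 * 0.98511194 = 50.88103168
P = C - S*exp(-qT) + K*exp(-rT)
P = 3.1939 - 50.34000000 + 50.88103168 = 3.7349


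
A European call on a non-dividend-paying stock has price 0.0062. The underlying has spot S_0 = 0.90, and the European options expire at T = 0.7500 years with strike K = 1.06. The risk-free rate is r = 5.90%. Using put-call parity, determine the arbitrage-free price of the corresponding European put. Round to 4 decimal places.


Answer: Put price = 0.1203

Derivation:
Put-call parity: C - P = S_0 * exp(-qT) - K * exp(-rT).
S_0 * exp(-qT) = 0.9000 * 1.00000000 = 0.90000000
K * exp(-rT) = 1.0600 * 0.95671475 = 1.01411763
P = C - S*exp(-qT) + K*exp(-rT)
P = 0.0062 - 0.90000000 + 1.01411763 = 0.1203


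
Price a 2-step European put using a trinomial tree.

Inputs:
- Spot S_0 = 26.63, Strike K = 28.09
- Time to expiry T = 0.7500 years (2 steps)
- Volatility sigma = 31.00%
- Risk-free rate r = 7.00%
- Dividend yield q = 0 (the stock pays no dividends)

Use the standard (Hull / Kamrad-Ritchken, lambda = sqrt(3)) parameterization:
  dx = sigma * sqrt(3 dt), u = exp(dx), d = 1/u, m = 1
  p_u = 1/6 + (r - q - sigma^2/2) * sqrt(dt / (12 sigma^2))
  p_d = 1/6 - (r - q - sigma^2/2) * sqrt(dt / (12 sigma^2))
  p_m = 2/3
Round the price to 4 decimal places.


Answer: Price = V(0,0) = 2.7545

Derivation:
dt = T/N = 0.375000; dx = sigma*sqrt(3*dt) = 0.328805
u = exp(dx) = 1.389306; d = 1/u = 0.719784
p_u = 0.179184, p_m = 0.666667, p_d = 0.154150
Discount per step: exp(-r*dt) = 0.974092
Stock lattice S(k, j) with j the centered position index:
  k=0: S(0,+0) = 26.6300
  k=1: S(1,-1) = 19.1678; S(1,+0) = 26.6300; S(1,+1) = 36.9972
  k=2: S(2,-2) = 13.7967; S(2,-1) = 19.1678; S(2,+0) = 26.6300; S(2,+1) = 36.9972; S(2,+2) = 51.4005
Terminal payoffs V(N, j) = max(K - S_T, 0):
  V(2,-2) = 14.293305; V(2,-1) = 8.922162; V(2,+0) = 1.460000; V(2,+1) = 0.000000; V(2,+2) = 0.000000
Backward induction: V(k, j) = exp(-r*dt) * [p_u * V(k+1, j+1) + p_m * V(k+1, j) + p_d * V(k+1, j-1)]
  V(1,-1) = exp(-r*dt) * [p_u*1.460000 + p_m*8.922162 + p_d*14.293305] = 8.195057
  V(1,+0) = exp(-r*dt) * [p_u*0.000000 + p_m*1.460000 + p_d*8.922162] = 2.287832
  V(1,+1) = exp(-r*dt) * [p_u*0.000000 + p_m*0.000000 + p_d*1.460000] = 0.219228
  V(0,+0) = exp(-r*dt) * [p_u*0.219228 + p_m*2.287832 + p_d*8.195057] = 2.754506


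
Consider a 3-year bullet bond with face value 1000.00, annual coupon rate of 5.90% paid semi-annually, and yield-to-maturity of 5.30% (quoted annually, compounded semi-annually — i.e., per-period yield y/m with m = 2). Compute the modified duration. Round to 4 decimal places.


Answer: Modified duration = 2.7229

Derivation:
Coupon per period c = face * coupon_rate / m = 29.500000
Periods per year m = 2; per-period yield y/m = 0.026500
Number of cashflows N = 6
Cashflows (t years, CF_t, discount factor 1/(1+y/m)^(m*t), PV):
  t = 0.5000: CF_t = 29.500000, DF = 0.974184, PV = 28.738432
  t = 1.0000: CF_t = 29.500000, DF = 0.949035, PV = 27.996524
  t = 1.5000: CF_t = 29.500000, DF = 0.924535, PV = 27.273769
  t = 2.0000: CF_t = 29.500000, DF = 0.900667, PV = 26.569672
  t = 2.5000: CF_t = 29.500000, DF = 0.877415, PV = 25.883753
  t = 3.0000: CF_t = 1029.500000, DF = 0.854764, PV = 879.979649
Price P = sum_t PV_t = 1016.441799
First compute Macaulay numerator sum_t t * PV_t:
  t * PV_t at t = 0.5000: 14.369216
  t * PV_t at t = 1.0000: 27.996524
  t * PV_t at t = 1.5000: 40.910653
  t * PV_t at t = 2.0000: 53.139345
  t * PV_t at t = 2.5000: 64.709383
  t * PV_t at t = 3.0000: 2639.938948
Macaulay duration D = 2841.064069 / 1016.441799 = 2.795107
Modified duration = D / (1 + y/m) = 2.795107 / (1 + 0.026500) = 2.722949


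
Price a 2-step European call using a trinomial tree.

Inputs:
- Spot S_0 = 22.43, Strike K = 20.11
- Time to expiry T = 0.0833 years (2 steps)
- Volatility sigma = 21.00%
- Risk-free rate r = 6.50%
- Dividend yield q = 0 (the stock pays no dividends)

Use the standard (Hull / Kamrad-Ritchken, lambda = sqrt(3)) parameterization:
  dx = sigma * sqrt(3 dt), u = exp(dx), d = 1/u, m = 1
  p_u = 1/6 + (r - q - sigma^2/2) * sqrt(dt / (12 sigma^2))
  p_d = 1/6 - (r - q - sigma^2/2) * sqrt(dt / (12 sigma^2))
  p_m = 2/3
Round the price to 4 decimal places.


dt = T/N = 0.041650; dx = sigma*sqrt(3*dt) = 0.074231
u = exp(dx) = 1.077056; d = 1/u = 0.928457
p_u = 0.178716, p_m = 0.666667, p_d = 0.154617
Discount per step: exp(-r*dt) = 0.997296
Stock lattice S(k, j) with j the centered position index:
  k=0: S(0,+0) = 22.4300
  k=1: S(1,-1) = 20.8253; S(1,+0) = 22.4300; S(1,+1) = 24.1584
  k=2: S(2,-2) = 19.3354; S(2,-1) = 20.8253; S(2,+0) = 22.4300; S(2,+1) = 24.1584; S(2,+2) = 26.0199
Terminal payoffs V(N, j) = max(S_T - K, 0):
  V(2,-2) = 0.000000; V(2,-1) = 0.715287; V(2,+0) = 2.320000; V(2,+1) = 4.048365; V(2,+2) = 5.909911
Backward induction: V(k, j) = exp(-r*dt) * [p_u * V(k+1, j+1) + p_m * V(k+1, j) + p_d * V(k+1, j-1)]
  V(1,-1) = exp(-r*dt) * [p_u*2.320000 + p_m*0.715287 + p_d*0.000000] = 0.889069
  V(1,+0) = exp(-r*dt) * [p_u*4.048365 + p_m*2.320000 + p_d*0.715287] = 2.374333
  V(1,+1) = exp(-r*dt) * [p_u*5.909911 + p_m*4.048365 + p_d*2.320000] = 4.102696
  V(0,+0) = exp(-r*dt) * [p_u*4.102696 + p_m*2.374333 + p_d*0.889069] = 2.446938

Answer: Price = V(0,0) = 2.4469


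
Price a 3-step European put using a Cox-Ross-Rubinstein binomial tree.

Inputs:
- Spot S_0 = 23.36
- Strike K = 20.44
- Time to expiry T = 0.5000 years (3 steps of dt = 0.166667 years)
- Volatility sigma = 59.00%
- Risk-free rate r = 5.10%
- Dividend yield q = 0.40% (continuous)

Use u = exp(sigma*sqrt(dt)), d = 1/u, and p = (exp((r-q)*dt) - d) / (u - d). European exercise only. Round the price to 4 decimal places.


dt = T/N = 0.166667
u = exp(sigma*sqrt(dt)) = 1.272351; d = 1/u = 0.785947
p = (exp((r-q)*dt) - d) / (u - d) = 0.456241
Discount per step: exp(-r*dt) = 0.991536
Stock lattice S(k, i) with i counting down-moves:
  k=0: S(0,0) = 23.3600
  k=1: S(1,0) = 29.7221; S(1,1) = 18.3597
  k=2: S(2,0) = 37.8170; S(2,1) = 23.3600; S(2,2) = 14.4298
  k=3: S(3,0) = 48.1165; S(3,1) = 29.7221; S(3,2) = 18.3597; S(3,3) = 11.3410
Terminal payoffs V(N, i) = max(K - S_T, 0):
  V(3,0) = 0.000000; V(3,1) = 0.000000; V(3,2) = 2.080289; V(3,3) = 9.098986
Backward induction: V(k, i) = exp(-r*dt) * [p * V(k+1, i) + (1-p) * V(k+1, i+1)].
  V(2,0) = exp(-r*dt) * [p*0.000000 + (1-p)*0.000000] = 0.000000
  V(2,1) = exp(-r*dt) * [p*0.000000 + (1-p)*2.080289] = 1.121602
  V(2,2) = exp(-r*dt) * [p*2.080289 + (1-p)*9.098986] = 5.846861
  V(1,0) = exp(-r*dt) * [p*0.000000 + (1-p)*1.121602] = 0.604720
  V(1,1) = exp(-r*dt) * [p*1.121602 + (1-p)*5.846861] = 3.659765
  V(0,0) = exp(-r*dt) * [p*0.604720 + (1-p)*3.659765] = 2.246751

Answer: Price = V(0,0) = 2.2468


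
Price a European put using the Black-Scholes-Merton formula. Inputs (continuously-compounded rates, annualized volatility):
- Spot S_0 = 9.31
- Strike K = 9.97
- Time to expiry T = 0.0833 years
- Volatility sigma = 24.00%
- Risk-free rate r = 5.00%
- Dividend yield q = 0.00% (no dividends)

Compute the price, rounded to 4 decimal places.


Answer: Price = 0.6820

Derivation:
d1 = (ln(S/K) + (r - q + 0.5*sigma^2) * T) / (sigma * sqrt(T)) = -0.89402461
d2 = d1 - sigma * sqrt(T) = -0.96329278
exp(-rT) = 0.99584366; exp(-qT) = 1.00000000
P = K * exp(-rT) * N(-d2) - S_0 * exp(-qT) * N(-d1)
N(-d1) = 0.81434564; N(-d2) = 0.83229969
P = 9.9700 * 0.99584366 * 0.83229969 - 9.3100 * 1.00000000 * 0.81434564 = 0.6820


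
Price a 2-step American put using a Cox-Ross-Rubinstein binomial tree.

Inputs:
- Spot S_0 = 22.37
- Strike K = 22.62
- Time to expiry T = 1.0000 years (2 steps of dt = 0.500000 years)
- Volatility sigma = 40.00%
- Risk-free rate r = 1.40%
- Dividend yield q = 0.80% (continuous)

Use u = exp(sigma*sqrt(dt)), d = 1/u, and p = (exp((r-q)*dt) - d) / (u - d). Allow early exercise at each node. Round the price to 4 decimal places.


dt = T/N = 0.500000
u = exp(sigma*sqrt(dt)) = 1.326896; d = 1/u = 0.753638
p = (exp((r-q)*dt) - d) / (u - d) = 0.434998
Discount per step: exp(-r*dt) = 0.993024
Stock lattice S(k, i) with i counting down-moves:
  k=0: S(0,0) = 22.3700
  k=1: S(1,0) = 29.6827; S(1,1) = 16.8589
  k=2: S(2,0) = 39.3858; S(2,1) = 22.3700; S(2,2) = 12.7055
Terminal payoffs V(N, i) = max(K - S_T, 0):
  V(2,0) = 0.000000; V(2,1) = 0.250000; V(2,2) = 9.914495
Backward induction: V(k, i) = exp(-r*dt) * [p * V(k+1, i) + (1-p) * V(k+1, i+1)]; then take max(V_cont, immediate exercise) for American.
  V(1,0) = exp(-r*dt) * [p*0.000000 + (1-p)*0.250000] = 0.140265; exercise = 0.000000; V(1,0) = max -> 0.140265
  V(1,1) = exp(-r*dt) * [p*0.250000 + (1-p)*9.914495] = 5.670625; exercise = 5.761111; V(1,1) = max -> 5.761111
  V(0,0) = exp(-r*dt) * [p*0.140265 + (1-p)*5.761111] = 3.292922; exercise = 0.250000; V(0,0) = max -> 3.292922

Answer: Price = V(0,0) = 3.2929


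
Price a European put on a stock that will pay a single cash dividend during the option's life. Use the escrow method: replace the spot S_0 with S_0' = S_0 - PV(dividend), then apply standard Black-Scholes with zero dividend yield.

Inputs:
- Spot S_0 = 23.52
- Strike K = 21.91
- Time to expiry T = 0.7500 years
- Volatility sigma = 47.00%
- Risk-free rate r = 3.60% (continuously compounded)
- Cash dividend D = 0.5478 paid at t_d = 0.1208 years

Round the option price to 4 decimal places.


PV(D) = D * exp(-r * t_d) = 0.5478 * 0.99566064 = 0.54542290
S_0' = S_0 - PV(D) = 23.5200 - 0.54542290 = 22.97457710
d1 = (ln(S_0'/K) + (r + sigma^2/2)*T) / (sigma*sqrt(T)) = 0.38641343
d2 = d1 - sigma*sqrt(T) = -0.02061851
exp(-rT) = 0.97336124
N(-d1) = 0.34959525; N(-d2) = 0.50822501
P = K * exp(-rT) * N(-d2) - S_0' * N(-d1) = 21.9100 * 0.97336124 * 0.50822501 - 22.97457710 * 0.34959525 = 2.8068

Answer: Price = 2.8068


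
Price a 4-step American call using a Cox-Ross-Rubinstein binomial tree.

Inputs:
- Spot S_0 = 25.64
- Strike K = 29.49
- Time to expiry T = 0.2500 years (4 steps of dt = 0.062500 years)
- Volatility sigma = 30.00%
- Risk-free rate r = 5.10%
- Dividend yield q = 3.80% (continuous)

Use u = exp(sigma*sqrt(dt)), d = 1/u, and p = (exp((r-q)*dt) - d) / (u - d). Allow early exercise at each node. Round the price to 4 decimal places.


Answer: Price = V(0,0) = 0.3536

Derivation:
dt = T/N = 0.062500
u = exp(sigma*sqrt(dt)) = 1.077884; d = 1/u = 0.927743
p = (exp((r-q)*dt) - d) / (u - d) = 0.486673
Discount per step: exp(-r*dt) = 0.996818
Stock lattice S(k, i) with i counting down-moves:
  k=0: S(0,0) = 25.6400
  k=1: S(1,0) = 27.6369; S(1,1) = 23.7873
  k=2: S(2,0) = 29.7894; S(2,1) = 25.6400; S(2,2) = 22.0686
  k=3: S(3,0) = 32.1096; S(3,1) = 27.6369; S(3,2) = 23.7873; S(3,3) = 20.4740
  k=4: S(4,0) = 34.6104; S(4,1) = 29.7894; S(4,2) = 25.6400; S(4,3) = 22.0686; S(4,4) = 18.9946
Terminal payoffs V(N, i) = max(S_T - K, 0):
  V(4,0) = 5.120380; V(4,1) = 0.299430; V(4,2) = 0.000000; V(4,3) = 0.000000; V(4,4) = 0.000000
Backward induction: V(k, i) = exp(-r*dt) * [p * V(k+1, i) + (1-p) * V(k+1, i+1)]; then take max(V_cont, immediate exercise) for American.
  V(3,0) = exp(-r*dt) * [p*5.120380 + (1-p)*0.299430] = 2.637234; exercise = 2.619554; V(3,0) = max -> 2.637234
  V(3,1) = exp(-r*dt) * [p*0.299430 + (1-p)*0.000000] = 0.145261; exercise = 0.000000; V(3,1) = max -> 0.145261
  V(3,2) = exp(-r*dt) * [p*0.000000 + (1-p)*0.000000] = 0.000000; exercise = 0.000000; V(3,2) = max -> 0.000000
  V(3,3) = exp(-r*dt) * [p*0.000000 + (1-p)*0.000000] = 0.000000; exercise = 0.000000; V(3,3) = max -> 0.000000
  V(2,0) = exp(-r*dt) * [p*2.637234 + (1-p)*0.145261] = 1.353714; exercise = 0.299430; V(2,0) = max -> 1.353714
  V(2,1) = exp(-r*dt) * [p*0.145261 + (1-p)*0.000000] = 0.070469; exercise = 0.000000; V(2,1) = max -> 0.070469
  V(2,2) = exp(-r*dt) * [p*0.000000 + (1-p)*0.000000] = 0.000000; exercise = 0.000000; V(2,2) = max -> 0.000000
  V(1,0) = exp(-r*dt) * [p*1.353714 + (1-p)*0.070469] = 0.692778; exercise = 0.000000; V(1,0) = max -> 0.692778
  V(1,1) = exp(-r*dt) * [p*0.070469 + (1-p)*0.000000] = 0.034186; exercise = 0.000000; V(1,1) = max -> 0.034186
  V(0,0) = exp(-r*dt) * [p*0.692778 + (1-p)*0.034186] = 0.353576; exercise = 0.000000; V(0,0) = max -> 0.353576


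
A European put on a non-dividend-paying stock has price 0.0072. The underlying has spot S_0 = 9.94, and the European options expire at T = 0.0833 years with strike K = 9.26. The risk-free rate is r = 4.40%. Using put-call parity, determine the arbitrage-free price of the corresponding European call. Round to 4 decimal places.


Put-call parity: C - P = S_0 * exp(-qT) - K * exp(-rT).
S_0 * exp(-qT) = 9.9400 * 1.00000000 = 9.94000000
K * exp(-rT) = 9.2600 * 0.99634151 = 9.22612237
C = P + S*exp(-qT) - K*exp(-rT)
C = 0.0072 + 9.94000000 - 9.22612237 = 0.7211

Answer: Call price = 0.7211


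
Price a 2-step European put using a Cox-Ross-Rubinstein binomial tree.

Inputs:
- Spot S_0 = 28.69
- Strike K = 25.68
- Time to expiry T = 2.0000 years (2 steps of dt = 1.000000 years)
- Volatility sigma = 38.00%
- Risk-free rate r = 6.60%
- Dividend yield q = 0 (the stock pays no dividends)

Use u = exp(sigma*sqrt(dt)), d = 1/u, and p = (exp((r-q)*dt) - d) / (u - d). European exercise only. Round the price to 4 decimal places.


dt = T/N = 1.000000
u = exp(sigma*sqrt(dt)) = 1.462285; d = 1/u = 0.683861
p = (exp((r-q)*dt) - d) / (u - d) = 0.493774
Discount per step: exp(-r*dt) = 0.936131
Stock lattice S(k, i) with i counting down-moves:
  k=0: S(0,0) = 28.6900
  k=1: S(1,0) = 41.9529; S(1,1) = 19.6200
  k=2: S(2,0) = 61.3471; S(2,1) = 28.6900; S(2,2) = 13.4173
Terminal payoffs V(N, i) = max(K - S_T, 0):
  V(2,0) = 0.000000; V(2,1) = 0.000000; V(2,2) = 12.262650
Backward induction: V(k, i) = exp(-r*dt) * [p * V(k+1, i) + (1-p) * V(k+1, i+1)].
  V(1,0) = exp(-r*dt) * [p*0.000000 + (1-p)*0.000000] = 0.000000
  V(1,1) = exp(-r*dt) * [p*0.000000 + (1-p)*12.262650] = 5.811191
  V(0,0) = exp(-r*dt) * [p*0.000000 + (1-p)*5.811191] = 2.753886

Answer: Price = V(0,0) = 2.7539


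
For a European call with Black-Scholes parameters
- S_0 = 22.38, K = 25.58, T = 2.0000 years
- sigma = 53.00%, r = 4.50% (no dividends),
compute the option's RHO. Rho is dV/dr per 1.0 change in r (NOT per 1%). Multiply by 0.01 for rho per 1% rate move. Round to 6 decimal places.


Answer: Rho = 15.547063

Derivation:
d1 = 0.3165395616; d2 = -0.4329936265
phi(d1) = 0.3794482025; exp(-qT) = 1.0000000000; exp(-rT) = 0.9139311853
N(d2) = 0.3325097001
Rho = K*T*exp(-rT)*N(d2) = 25.5800 * 2.0000 * 0.9139311853 * 0.3325097001 = 15.547063


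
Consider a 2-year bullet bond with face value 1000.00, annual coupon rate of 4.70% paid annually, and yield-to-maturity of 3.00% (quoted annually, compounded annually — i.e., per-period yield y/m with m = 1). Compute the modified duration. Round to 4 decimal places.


Coupon per period c = face * coupon_rate / m = 47.000000
Periods per year m = 1; per-period yield y/m = 0.030000
Number of cashflows N = 2
Cashflows (t years, CF_t, discount factor 1/(1+y/m)^(m*t), PV):
  t = 1.0000: CF_t = 47.000000, DF = 0.970874, PV = 45.631068
  t = 2.0000: CF_t = 1047.000000, DF = 0.942596, PV = 986.897917
Price P = sum_t PV_t = 1032.528985
First compute Macaulay numerator sum_t t * PV_t:
  t * PV_t at t = 1.0000: 45.631068
  t * PV_t at t = 2.0000: 1973.795834
Macaulay duration D = 2019.426902 / 1032.528985 = 1.955807
Modified duration = D / (1 + y/m) = 1.955807 / (1 + 0.030000) = 1.898841

Answer: Modified duration = 1.8988


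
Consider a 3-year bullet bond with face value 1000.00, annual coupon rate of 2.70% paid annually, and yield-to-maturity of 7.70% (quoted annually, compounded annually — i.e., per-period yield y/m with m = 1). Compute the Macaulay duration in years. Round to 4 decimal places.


Answer: Macaulay duration = 2.9157 years

Derivation:
Coupon per period c = face * coupon_rate / m = 27.000000
Periods per year m = 1; per-period yield y/m = 0.077000
Number of cashflows N = 3
Cashflows (t years, CF_t, discount factor 1/(1+y/m)^(m*t), PV):
  t = 1.0000: CF_t = 27.000000, DF = 0.928505, PV = 25.069638
  t = 2.0000: CF_t = 27.000000, DF = 0.862122, PV = 23.277287
  t = 3.0000: CF_t = 1027.000000, DF = 0.800484, PV = 822.097512
Price P = sum_t PV_t = 870.444436
Macaulay numerator sum_t t * PV_t:
  t * PV_t at t = 1.0000: 25.069638
  t * PV_t at t = 2.0000: 46.554574
  t * PV_t at t = 3.0000: 2466.292535
Macaulay duration D = (sum_t t * PV_t) / P = 2537.916747 / 870.444436 = 2.915656


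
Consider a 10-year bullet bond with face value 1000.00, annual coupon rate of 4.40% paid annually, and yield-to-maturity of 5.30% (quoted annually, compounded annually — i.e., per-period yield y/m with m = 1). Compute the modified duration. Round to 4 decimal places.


Coupon per period c = face * coupon_rate / m = 44.000000
Periods per year m = 1; per-period yield y/m = 0.053000
Number of cashflows N = 10
Cashflows (t years, CF_t, discount factor 1/(1+y/m)^(m*t), PV):
  t = 1.0000: CF_t = 44.000000, DF = 0.949668, PV = 41.785375
  t = 2.0000: CF_t = 44.000000, DF = 0.901869, PV = 39.682218
  t = 3.0000: CF_t = 44.000000, DF = 0.856475, PV = 37.684917
  t = 4.0000: CF_t = 44.000000, DF = 0.813367, PV = 35.788145
  t = 5.0000: CF_t = 44.000000, DF = 0.772428, PV = 33.986843
  t = 6.0000: CF_t = 44.000000, DF = 0.733550, PV = 32.276204
  t = 7.0000: CF_t = 44.000000, DF = 0.696629, PV = 30.651666
  t = 8.0000: CF_t = 44.000000, DF = 0.661566, PV = 29.108894
  t = 9.0000: CF_t = 44.000000, DF = 0.628268, PV = 27.643774
  t = 10.0000: CF_t = 1044.000000, DF = 0.596645, PV = 622.897785
Price P = sum_t PV_t = 931.505821
First compute Macaulay numerator sum_t t * PV_t:
  t * PV_t at t = 1.0000: 41.785375
  t * PV_t at t = 2.0000: 79.364435
  t * PV_t at t = 3.0000: 113.054751
  t * PV_t at t = 4.0000: 143.152581
  t * PV_t at t = 5.0000: 169.934213
  t * PV_t at t = 6.0000: 193.657223
  t * PV_t at t = 7.0000: 214.561659
  t * PV_t at t = 8.0000: 232.871153
  t * PV_t at t = 9.0000: 248.793967
  t * PV_t at t = 10.0000: 6228.977854
Macaulay duration D = 7666.153212 / 931.505821 = 8.229850
Modified duration = D / (1 + y/m) = 8.229850 / (1 + 0.053000) = 7.815622

Answer: Modified duration = 7.8156


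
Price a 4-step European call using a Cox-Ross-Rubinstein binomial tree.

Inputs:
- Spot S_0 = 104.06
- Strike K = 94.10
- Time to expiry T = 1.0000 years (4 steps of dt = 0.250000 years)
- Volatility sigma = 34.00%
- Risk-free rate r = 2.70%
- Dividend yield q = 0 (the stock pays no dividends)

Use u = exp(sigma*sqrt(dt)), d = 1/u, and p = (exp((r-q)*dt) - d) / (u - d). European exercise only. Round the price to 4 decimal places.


dt = T/N = 0.250000
u = exp(sigma*sqrt(dt)) = 1.185305; d = 1/u = 0.843665
p = (exp((r-q)*dt) - d) / (u - d) = 0.477427
Discount per step: exp(-r*dt) = 0.993273
Stock lattice S(k, i) with i counting down-moves:
  k=0: S(0,0) = 104.0600
  k=1: S(1,0) = 123.3428; S(1,1) = 87.7918
  k=2: S(2,0) = 146.1988; S(2,1) = 104.0600; S(2,2) = 74.0668
  k=3: S(3,0) = 173.2902; S(3,1) = 123.3428; S(3,2) = 87.7918; S(3,3) = 62.4876
  k=4: S(4,0) = 205.4017; S(4,1) = 146.1988; S(4,2) = 104.0600; S(4,3) = 74.0668; S(4,4) = 52.7186
Terminal payoffs V(N, i) = max(S_T - K, 0):
  V(4,0) = 111.301717; V(4,1) = 52.098846; V(4,2) = 9.960000; V(4,3) = 0.000000; V(4,4) = 0.000000
Backward induction: V(k, i) = exp(-r*dt) * [p * V(k+1, i) + (1-p) * V(k+1, i+1)].
  V(3,0) = exp(-r*dt) * [p*111.301717 + (1-p)*52.098846] = 79.823238
  V(3,1) = exp(-r*dt) * [p*52.098846 + (1-p)*9.960000] = 29.875859
  V(3,2) = exp(-r*dt) * [p*9.960000 + (1-p)*0.000000] = 4.723179
  V(3,3) = exp(-r*dt) * [p*0.000000 + (1-p)*0.000000] = 0.000000
  V(2,0) = exp(-r*dt) * [p*79.823238 + (1-p)*29.875859] = 53.360660
  V(2,1) = exp(-r*dt) * [p*29.875859 + (1-p)*4.723179] = 16.619177
  V(2,2) = exp(-r*dt) * [p*4.723179 + (1-p)*0.000000] = 2.239801
  V(1,0) = exp(-r*dt) * [p*53.360660 + (1-p)*16.619177] = 33.930728
  V(1,1) = exp(-r*dt) * [p*16.619177 + (1-p)*2.239801] = 9.043645
  V(0,0) = exp(-r*dt) * [p*33.930728 + (1-p)*9.043645] = 20.784628

Answer: Price = V(0,0) = 20.7846


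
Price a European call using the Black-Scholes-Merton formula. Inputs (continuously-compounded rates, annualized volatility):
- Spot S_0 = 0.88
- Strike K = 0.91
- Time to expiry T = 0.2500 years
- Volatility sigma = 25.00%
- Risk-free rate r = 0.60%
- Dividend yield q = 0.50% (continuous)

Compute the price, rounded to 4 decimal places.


d1 = (ln(S/K) + (r - q + 0.5*sigma^2) * T) / (sigma * sqrt(T)) = -0.20368154
d2 = d1 - sigma * sqrt(T) = -0.32868154
exp(-rT) = 0.99850112; exp(-qT) = 0.99875078
C = S_0 * exp(-qT) * N(d1) - K * exp(-rT) * N(d2)
N(d1) = 0.41930119; N(d2) = 0.37119821
C = 0.8800 * 0.99875078 * 0.41930119 - 0.9100 * 0.99850112 * 0.37119821 = 0.0312

Answer: Price = 0.0312


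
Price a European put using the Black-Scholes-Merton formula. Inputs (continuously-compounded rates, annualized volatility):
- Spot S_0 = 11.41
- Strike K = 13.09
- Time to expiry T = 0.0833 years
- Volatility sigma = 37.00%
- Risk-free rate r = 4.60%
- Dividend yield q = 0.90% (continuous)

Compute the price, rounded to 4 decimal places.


Answer: Price = 1.7033

Derivation:
d1 = (ln(S/K) + (r - q + 0.5*sigma^2) * T) / (sigma * sqrt(T)) = -1.20401081
d2 = d1 - sigma * sqrt(T) = -1.31079925
exp(-rT) = 0.99617553; exp(-qT) = 0.99925058
P = K * exp(-rT) * N(-d2) - S_0 * exp(-qT) * N(-d1)
N(-d1) = 0.88570730; N(-d2) = 0.90503720
P = 13.0900 * 0.99617553 * 0.90503720 - 11.4100 * 0.99925058 * 0.88570730 = 1.7033


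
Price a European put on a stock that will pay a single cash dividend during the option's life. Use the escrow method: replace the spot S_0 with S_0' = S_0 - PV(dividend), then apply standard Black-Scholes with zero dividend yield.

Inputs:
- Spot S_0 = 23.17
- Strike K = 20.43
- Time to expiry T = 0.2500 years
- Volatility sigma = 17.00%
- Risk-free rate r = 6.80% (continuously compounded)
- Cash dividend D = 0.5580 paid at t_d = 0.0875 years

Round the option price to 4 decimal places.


Answer: Price = 0.0670

Derivation:
PV(D) = D * exp(-r * t_d) = 0.5580 * 0.99406767 = 0.55468976
S_0' = S_0 - PV(D) = 23.1700 - 0.55468976 = 22.61531024
d1 = (ln(S_0'/K) + (r + sigma^2/2)*T) / (sigma*sqrt(T)) = 1.43806132
d2 = d1 - sigma*sqrt(T) = 1.35306132
exp(-rT) = 0.98314368
N(-d1) = 0.07520833; N(-d2) = 0.08801802
P = K * exp(-rT) * N(-d2) - S_0' * N(-d1) = 20.4300 * 0.98314368 * 0.08801802 - 22.61531024 * 0.07520833 = 0.0670
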